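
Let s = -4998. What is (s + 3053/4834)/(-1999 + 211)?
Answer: 24157279/8643192 ≈ 2.7949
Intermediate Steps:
(s + 3053/4834)/(-1999 + 211) = (-4998 + 3053/4834)/(-1999 + 211) = (-4998 + 3053*(1/4834))/(-1788) = (-4998 + 3053/4834)*(-1/1788) = -24157279/4834*(-1/1788) = 24157279/8643192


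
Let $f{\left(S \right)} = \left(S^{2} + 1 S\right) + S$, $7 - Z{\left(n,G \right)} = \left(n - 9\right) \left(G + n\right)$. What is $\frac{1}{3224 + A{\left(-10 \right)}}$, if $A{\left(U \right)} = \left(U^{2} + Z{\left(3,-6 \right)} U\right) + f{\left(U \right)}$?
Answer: $\frac{1}{3514} \approx 0.00028458$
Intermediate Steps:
$Z{\left(n,G \right)} = 7 - \left(-9 + n\right) \left(G + n\right)$ ($Z{\left(n,G \right)} = 7 - \left(n - 9\right) \left(G + n\right) = 7 - \left(-9 + n\right) \left(G + n\right)$)
$f{\left(S \right)} = S^{2} + 2 S$ ($f{\left(S \right)} = \left(S^{2} + S\right) + S = \left(S + S^{2}\right) + S = S^{2} + 2 S$)
$A{\left(U \right)} = U^{2} - 11 U + U \left(2 + U\right)$ ($A{\left(U \right)} = \left(U^{2} + \left(7 - 3^{2} + 9 \left(-6\right) + 9 \cdot 3 - \left(-6\right) 3\right) U\right) + U \left(2 + U\right) = \left(U^{2} + \left(7 - 9 - 54 + 27 + 18\right) U\right) + U \left(2 + U\right) = \left(U^{2} - 11 U\right) + U \left(2 + U\right) = U^{2} - 11 U + U \left(2 + U\right)$)
$\frac{1}{3224 + A{\left(-10 \right)}} = \frac{1}{3224 - 10 \left(-9 + 2 \left(-10\right)\right)} = \frac{1}{3224 - 10 \left(-9 - 20\right)} = \frac{1}{3224 - -290} = \frac{1}{3224 + 290} = \frac{1}{3514}$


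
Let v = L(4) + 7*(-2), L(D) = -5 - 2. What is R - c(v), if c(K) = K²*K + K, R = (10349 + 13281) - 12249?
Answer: 20663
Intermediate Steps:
R = 11381 (R = 23630 - 12249 = 11381)
L(D) = -7
v = -21 (v = -7 + 7*(-2) = -7 - 14 = -21)
c(K) = K + K³ (c(K) = K³ + K = K + K³)
R - c(v) = 11381 - (-21 + (-21)³) = 11381 - (-21 - 9261) = 11381 - 1*(-9282) = 11381 + 9282 = 20663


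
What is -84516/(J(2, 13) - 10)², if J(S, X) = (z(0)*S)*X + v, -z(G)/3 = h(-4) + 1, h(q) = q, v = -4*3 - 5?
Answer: -28172/14283 ≈ -1.9724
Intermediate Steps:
v = -17 (v = -12 - 5 = -17)
z(G) = 9 (z(G) = -3*(-4 + 1) = -3*(-3) = 9)
J(S, X) = -17 + 9*S*X (J(S, X) = (9*S)*X - 17 = 9*S*X - 17 = -17 + 9*S*X)
-84516/(J(2, 13) - 10)² = -84516/((-17 + 9*2*13) - 10)² = -84516/((-17 + 234) - 10)² = -84516/(217 - 10)² = -84516/(207²) = -84516/42849 = -84516*1/42849 = -28172/14283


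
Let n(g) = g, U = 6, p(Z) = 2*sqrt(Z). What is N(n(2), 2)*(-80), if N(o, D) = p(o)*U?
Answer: -960*sqrt(2) ≈ -1357.6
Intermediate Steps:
N(o, D) = 12*sqrt(o) (N(o, D) = (2*sqrt(o))*6 = 12*sqrt(o))
N(n(2), 2)*(-80) = (12*sqrt(2))*(-80) = -960*sqrt(2)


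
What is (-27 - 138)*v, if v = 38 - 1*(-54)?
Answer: -15180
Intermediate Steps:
v = 92 (v = 38 + 54 = 92)
(-27 - 138)*v = (-27 - 138)*92 = -165*92 = -15180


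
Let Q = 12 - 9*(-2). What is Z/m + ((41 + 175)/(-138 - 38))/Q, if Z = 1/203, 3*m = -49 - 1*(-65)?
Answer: -7143/178640 ≈ -0.039985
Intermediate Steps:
m = 16/3 (m = (-49 - 1*(-65))/3 = (-49 + 65)/3 = (⅓)*16 = 16/3 ≈ 5.3333)
Q = 30 (Q = 12 + 18 = 30)
Z = 1/203 ≈ 0.0049261
Z/m + ((41 + 175)/(-138 - 38))/Q = 1/(203*(16/3)) + ((41 + 175)/(-138 - 38))/30 = (1/203)*(3/16) + (216/(-176))*(1/30) = 3/3248 + (216*(-1/176))*(1/30) = 3/3248 - 27/22*1/30 = 3/3248 - 9/220 = -7143/178640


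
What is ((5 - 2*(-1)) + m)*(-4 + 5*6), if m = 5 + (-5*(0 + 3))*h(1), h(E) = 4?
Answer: -1248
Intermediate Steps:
m = -55 (m = 5 - 5*(0 + 3)*4 = 5 - 5*3*4 = 5 - 15*4 = 5 - 60 = -55)
((5 - 2*(-1)) + m)*(-4 + 5*6) = ((5 - 2*(-1)) - 55)*(-4 + 5*6) = ((5 + 2) - 55)*(-4 + 30) = (7 - 55)*26 = -48*26 = -1248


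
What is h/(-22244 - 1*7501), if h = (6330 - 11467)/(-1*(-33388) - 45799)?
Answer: -5137/369165195 ≈ -1.3915e-5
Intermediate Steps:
h = 5137/12411 (h = -5137/(33388 - 45799) = -5137/(-12411) = -5137*(-1/12411) = 5137/12411 ≈ 0.41391)
h/(-22244 - 1*7501) = 5137/(12411*(-22244 - 1*7501)) = 5137/(12411*(-22244 - 7501)) = (5137/12411)/(-29745) = (5137/12411)*(-1/29745) = -5137/369165195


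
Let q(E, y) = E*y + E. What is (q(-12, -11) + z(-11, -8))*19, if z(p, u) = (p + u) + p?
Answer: 1710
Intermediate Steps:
z(p, u) = u + 2*p
q(E, y) = E + E*y
(q(-12, -11) + z(-11, -8))*19 = (-12*(1 - 11) + (-8 + 2*(-11)))*19 = (-12*(-10) + (-8 - 22))*19 = (120 - 30)*19 = 90*19 = 1710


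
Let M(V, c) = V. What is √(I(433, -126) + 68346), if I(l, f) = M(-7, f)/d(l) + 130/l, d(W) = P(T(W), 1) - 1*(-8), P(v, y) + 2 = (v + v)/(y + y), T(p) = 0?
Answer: √461302586886/2598 ≈ 261.43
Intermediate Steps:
P(v, y) = -2 + v/y (P(v, y) = -2 + (v + v)/(y + y) = -2 + (2*v)/((2*y)) = -2 + (2*v)*(1/(2*y)) = -2 + v/y)
d(W) = 6 (d(W) = (-2 + 0/1) - 1*(-8) = (-2 + 0*1) + 8 = (-2 + 0) + 8 = -2 + 8 = 6)
I(l, f) = -7/6 + 130/l
√(I(433, -126) + 68346) = √((-7/6 + 130/433) + 68346) = √(-2251/2598 + 68346) = √(177560657/2598) = √461302586886/2598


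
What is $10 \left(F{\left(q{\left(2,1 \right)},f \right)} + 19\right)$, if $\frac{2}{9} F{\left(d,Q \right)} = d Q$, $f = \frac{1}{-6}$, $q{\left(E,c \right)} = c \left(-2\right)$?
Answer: $205$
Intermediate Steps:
$q{\left(E,c \right)} = - 2 c$
$f = - \frac{1}{6} \approx -0.16667$
$F{\left(d,Q \right)} = \frac{9 Q d}{2}$ ($F{\left(d,Q \right)} = \frac{9 d Q}{2} = \frac{9 Q d}{2}$)
$10 \left(F{\left(q{\left(2,1 \right)},f \right)} + 19\right) = 10 \left(\frac{9}{2} \left(- \frac{1}{6}\right) \left(\left(-2\right) 1\right) + 19\right) = 10 \left(\frac{9}{2} \left(- \frac{1}{6}\right) \left(-2\right) + 19\right) = 10 \left(\frac{3}{2} + 19\right) = 10 \cdot \frac{41}{2} = 205$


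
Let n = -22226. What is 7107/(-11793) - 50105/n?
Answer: 144309361/87370406 ≈ 1.6517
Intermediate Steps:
7107/(-11793) - 50105/n = 7107/(-11793) - 50105/(-22226) = 7107*(-1/11793) - 50105*(-1/22226) = -2369/3931 + 50105/22226 = 144309361/87370406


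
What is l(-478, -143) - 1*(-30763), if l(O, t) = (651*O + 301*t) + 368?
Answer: -323090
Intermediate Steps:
l(O, t) = 368 + 301*t + 651*O (l(O, t) = (301*t + 651*O) + 368 = 368 + 301*t + 651*O)
l(-478, -143) - 1*(-30763) = (368 + 301*(-143) + 651*(-478)) - 1*(-30763) = (368 - 43043 - 311178) + 30763 = -353853 + 30763 = -323090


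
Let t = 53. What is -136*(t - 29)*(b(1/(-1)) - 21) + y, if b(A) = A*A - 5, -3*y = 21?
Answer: 81593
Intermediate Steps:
y = -7 (y = -⅓*21 = -7)
b(A) = -5 + A² (b(A) = A² - 5 = -5 + A²)
-136*(t - 29)*(b(1/(-1)) - 21) + y = -136*(53 - 29)*((-5 + (1/(-1))²) - 21) - 7 = -3264*((-5 + (-1)²) - 21) - 7 = -3264*((-5 + 1) - 21) - 7 = -3264*(-4 - 21) - 7 = -3264*(-25) - 7 = -136*(-600) - 7 = 81600 - 7 = 81593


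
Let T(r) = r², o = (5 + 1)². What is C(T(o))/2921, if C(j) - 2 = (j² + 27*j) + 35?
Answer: 1714645/2921 ≈ 587.01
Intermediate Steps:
o = 36 (o = 6² = 36)
C(j) = 37 + j² + 27*j (C(j) = 2 + ((j² + 27*j) + 35) = 2 + (35 + j² + 27*j) = 37 + j² + 27*j)
C(T(o))/2921 = (37 + (36²)² + 27*36²)/2921 = (37 + 1296² + 27*1296)*(1/2921) = (37 + 1679616 + 34992)*(1/2921) = 1714645*(1/2921) = 1714645/2921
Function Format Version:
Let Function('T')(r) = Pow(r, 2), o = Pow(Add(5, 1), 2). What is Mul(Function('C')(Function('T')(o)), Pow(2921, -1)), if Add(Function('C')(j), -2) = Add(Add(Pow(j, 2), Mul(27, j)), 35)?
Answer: Rational(1714645, 2921) ≈ 587.01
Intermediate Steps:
o = 36 (o = Pow(6, 2) = 36)
Function('C')(j) = Add(37, Pow(j, 2), Mul(27, j)) (Function('C')(j) = Add(2, Add(Add(Pow(j, 2), Mul(27, j)), 35)) = Add(2, Add(35, Pow(j, 2), Mul(27, j))) = Add(37, Pow(j, 2), Mul(27, j)))
Mul(Function('C')(Function('T')(o)), Pow(2921, -1)) = Mul(Add(37, Pow(Pow(36, 2), 2), Mul(27, Pow(36, 2))), Pow(2921, -1)) = Mul(Add(37, Pow(1296, 2), Mul(27, 1296)), Rational(1, 2921)) = Mul(Add(37, 1679616, 34992), Rational(1, 2921)) = Mul(1714645, Rational(1, 2921)) = Rational(1714645, 2921)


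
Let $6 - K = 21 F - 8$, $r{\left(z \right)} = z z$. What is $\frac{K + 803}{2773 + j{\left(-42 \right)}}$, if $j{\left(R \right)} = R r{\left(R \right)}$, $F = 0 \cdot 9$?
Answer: $- \frac{817}{71315} \approx -0.011456$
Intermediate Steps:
$F = 0$
$r{\left(z \right)} = z^{2}$
$j{\left(R \right)} = R^{3}$ ($j{\left(R \right)} = R R^{2} = R^{3}$)
$K = 14$ ($K = 6 - \left(21 \cdot 0 - 8\right) = 6 - \left(0 - 8\right) = 6 - -8 = 6 + 8 = 14$)
$\frac{K + 803}{2773 + j{\left(-42 \right)}} = \frac{14 + 803}{2773 + \left(-42\right)^{3}} = \frac{817}{2773 - 74088} = \frac{817}{-71315} = 817 \left(- \frac{1}{71315}\right) = - \frac{817}{71315}$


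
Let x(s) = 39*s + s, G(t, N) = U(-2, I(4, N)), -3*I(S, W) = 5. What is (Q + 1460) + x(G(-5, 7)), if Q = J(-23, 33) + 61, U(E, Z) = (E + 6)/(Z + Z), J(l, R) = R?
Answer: 1506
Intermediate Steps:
I(S, W) = -5/3 (I(S, W) = -1/3*5 = -5/3)
U(E, Z) = (6 + E)/(2*Z) (U(E, Z) = (6 + E)/((2*Z)) = (6 + E)*(1/(2*Z)) = (6 + E)/(2*Z))
G(t, N) = -6/5 (G(t, N) = (6 - 2)/(2*(-5/3)) = (1/2)*(-3/5)*4 = -6/5)
x(s) = 40*s
Q = 94 (Q = 33 + 61 = 94)
(Q + 1460) + x(G(-5, 7)) = (94 + 1460) + 40*(-6/5) = 1554 - 48 = 1506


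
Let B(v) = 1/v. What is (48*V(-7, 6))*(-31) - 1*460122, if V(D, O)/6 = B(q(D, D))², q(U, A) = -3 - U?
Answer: -460680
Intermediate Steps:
V(D, O) = 6/(-3 - D)² (V(D, O) = 6*(1/(-3 - D))² = 6/(-3 - D)²)
(48*V(-7, 6))*(-31) - 1*460122 = (48*(6/(3 - 7)²))*(-31) - 1*460122 = (48*(6/(-4)²))*(-31) - 460122 = (48*(6*(1/16)))*(-31) - 460122 = (48*(3/8))*(-31) - 460122 = 18*(-31) - 460122 = -558 - 460122 = -460680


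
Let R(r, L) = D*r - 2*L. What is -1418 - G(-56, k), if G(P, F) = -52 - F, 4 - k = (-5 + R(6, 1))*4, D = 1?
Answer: -1358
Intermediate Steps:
R(r, L) = r - 2*L (R(r, L) = 1*r - 2*L = r - 2*L)
k = 8 (k = 4 - (-5 + (6 - 2*1))*4 = 4 - (-5 + (6 - 2))*4 = 4 - (-5 + 4)*4 = 4 - (-1)*4 = 4 - 1*(-4) = 4 + 4 = 8)
-1418 - G(-56, k) = -1418 - (-52 - 1*8) = -1418 - (-52 - 8) = -1418 - 1*(-60) = -1418 + 60 = -1358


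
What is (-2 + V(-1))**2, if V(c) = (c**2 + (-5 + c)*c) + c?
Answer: 16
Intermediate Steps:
V(c) = c + c**2 + c*(-5 + c) (V(c) = (c**2 + c*(-5 + c)) + c = c + c**2 + c*(-5 + c))
(-2 + V(-1))**2 = (-2 + 2*(-1)*(-2 - 1))**2 = (-2 + 2*(-1)*(-3))**2 = (-2 + 6)**2 = 4**2 = 16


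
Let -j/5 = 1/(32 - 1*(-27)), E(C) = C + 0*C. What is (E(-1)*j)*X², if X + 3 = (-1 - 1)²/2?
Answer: 5/59 ≈ 0.084746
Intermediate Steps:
E(C) = C (E(C) = C + 0 = C)
X = -1 (X = -3 + (-1 - 1)²/2 = -3 + (-2)²*(½) = -3 + 4*(½) = -3 + 2 = -1)
j = -5/59 (j = -5/(32 - 1*(-27)) = -5/(32 + 27) = -5/59 ≈ -0.084746)
(E(-1)*j)*X² = -1*(-5/59)*(-1)² = (5/59)*1 = 5/59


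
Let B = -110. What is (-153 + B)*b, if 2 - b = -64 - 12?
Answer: -20514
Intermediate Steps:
b = 78 (b = 2 - (-64 - 12) = 2 - 1*(-76) = 2 + 76 = 78)
(-153 + B)*b = (-153 - 110)*78 = -263*78 = -20514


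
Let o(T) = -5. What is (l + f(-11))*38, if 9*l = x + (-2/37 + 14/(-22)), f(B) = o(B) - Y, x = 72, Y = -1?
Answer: 546098/3663 ≈ 149.08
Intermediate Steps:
f(B) = -4 (f(B) = -5 - 1*(-1) = -5 + 1 = -4)
l = 29023/3663 (l = (72 + (-2/37 + 14/(-22)))/9 = (72 + (-2*1/37 + 14*(-1/22)))/9 = (72 + (-2/37 - 7/11))/9 = (72 - 281/407)/9 = (1/9)*(29023/407) = 29023/3663 ≈ 7.9233)
(l + f(-11))*38 = (29023/3663 - 4)*38 = (14371/3663)*38 = 546098/3663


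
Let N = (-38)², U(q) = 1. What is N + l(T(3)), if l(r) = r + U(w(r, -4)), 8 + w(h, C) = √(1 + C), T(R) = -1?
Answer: 1444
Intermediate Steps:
w(h, C) = -8 + √(1 + C)
l(r) = 1 + r (l(r) = r + 1 = 1 + r)
N = 1444
N + l(T(3)) = 1444 + (1 - 1) = 1444 + 0 = 1444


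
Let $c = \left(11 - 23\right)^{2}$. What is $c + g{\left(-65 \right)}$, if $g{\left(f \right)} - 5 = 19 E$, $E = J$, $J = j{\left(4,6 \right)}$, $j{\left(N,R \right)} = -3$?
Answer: $92$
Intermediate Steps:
$J = -3$
$E = -3$
$c = 144$ ($c = \left(-12\right)^{2} = 144$)
$g{\left(f \right)} = -52$ ($g{\left(f \right)} = 5 + 19 \left(-3\right) = 5 - 57 = -52$)
$c + g{\left(-65 \right)} = 144 - 52 = 92$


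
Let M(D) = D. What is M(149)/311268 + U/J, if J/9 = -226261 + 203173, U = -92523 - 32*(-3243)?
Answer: -96437161/1796638896 ≈ -0.053676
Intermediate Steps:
U = 11253 (U = -92523 - 1*(-103776) = -92523 + 103776 = 11253)
J = -207792 (J = 9*(-226261 + 203173) = 9*(-23088) = -207792)
M(149)/311268 + U/J = 149/311268 + 11253/(-207792) = 149*(1/311268) + 11253*(-1/207792) = 149/311268 - 3751/69264 = -96437161/1796638896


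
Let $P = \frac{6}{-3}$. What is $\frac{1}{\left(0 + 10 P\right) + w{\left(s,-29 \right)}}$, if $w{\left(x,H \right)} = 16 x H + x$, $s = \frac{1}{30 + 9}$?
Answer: $- \frac{39}{1243} \approx -0.031376$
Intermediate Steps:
$P = -2$ ($P = 6 \left(- \frac{1}{3}\right) = -2$)
$s = \frac{1}{39} \approx 0.025641$
$w{\left(x,H \right)} = x + 16 H x$ ($w{\left(x,H \right)} = 16 H x + x = x + 16 H x$)
$\frac{1}{\left(0 + 10 P\right) + w{\left(s,-29 \right)}} = \frac{1}{\left(0 + 10 \left(-2\right)\right) + \frac{1 + 16 \left(-29\right)}{39}} = \frac{1}{\left(0 - 20\right) + \frac{1 - 464}{39}} = \frac{1}{-20 + \frac{1}{39} \left(-463\right)} = \frac{1}{-20 - \frac{463}{39}} = \frac{1}{- \frac{1243}{39}} = - \frac{39}{1243}$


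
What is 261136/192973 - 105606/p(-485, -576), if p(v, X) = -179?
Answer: 20425849982/34542167 ≈ 591.33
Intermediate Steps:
261136/192973 - 105606/p(-485, -576) = 261136/192973 - 105606/(-179) = 261136*(1/192973) - 105606*(-1/179) = 261136/192973 + 105606/179 = 20425849982/34542167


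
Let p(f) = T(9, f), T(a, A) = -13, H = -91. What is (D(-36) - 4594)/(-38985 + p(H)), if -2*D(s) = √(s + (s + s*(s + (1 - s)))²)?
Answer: 2297/19499 + 3*√143/38998 ≈ 0.11872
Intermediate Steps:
p(f) = -13
D(s) = -√(s + 4*s²)/2 (D(s) = -√(s + (s + s*(s + (1 - s)))²)/2 = -√(s + (s + s*1)²)/2 = -√(s + (s + s)²)/2 = -√(s + (2*s)²)/2 = -√(s + 4*s²)/2)
(D(-36) - 4594)/(-38985 + p(H)) = (-6*√143/2 - 4594)/(-38985 - 13) = (-6*√143/2 - 4594)/(-38998) = (-6*√143/2 - 4594)*(-1/38998) = (-3*√143 - 4594)*(-1/38998) = (-4594 - 3*√143)*(-1/38998) = 2297/19499 + 3*√143/38998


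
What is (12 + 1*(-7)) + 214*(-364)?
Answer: -77891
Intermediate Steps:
(12 + 1*(-7)) + 214*(-364) = (12 - 7) - 77896 = 5 - 77896 = -77891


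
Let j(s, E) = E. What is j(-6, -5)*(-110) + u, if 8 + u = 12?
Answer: 554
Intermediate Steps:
u = 4 (u = -8 + 12 = 4)
j(-6, -5)*(-110) + u = -5*(-110) + 4 = 550 + 4 = 554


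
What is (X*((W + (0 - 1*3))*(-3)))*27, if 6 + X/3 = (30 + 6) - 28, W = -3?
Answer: 2916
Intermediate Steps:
X = 6 (X = -18 + 3*((30 + 6) - 28) = -18 + 3*(36 - 28) = -18 + 3*8 = -18 + 24 = 6)
(X*((W + (0 - 1*3))*(-3)))*27 = (6*((-3 + (0 - 1*3))*(-3)))*27 = (6*((-3 + (0 - 3))*(-3)))*27 = (6*((-3 - 3)*(-3)))*27 = (6*(-6*(-3)))*27 = (6*18)*27 = 108*27 = 2916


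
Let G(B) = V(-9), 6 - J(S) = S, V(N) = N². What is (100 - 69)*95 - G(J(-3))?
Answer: 2864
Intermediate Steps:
J(S) = 6 - S
G(B) = 81 (G(B) = (-9)² = 81)
(100 - 69)*95 - G(J(-3)) = (100 - 69)*95 - 1*81 = 31*95 - 81 = 2945 - 81 = 2864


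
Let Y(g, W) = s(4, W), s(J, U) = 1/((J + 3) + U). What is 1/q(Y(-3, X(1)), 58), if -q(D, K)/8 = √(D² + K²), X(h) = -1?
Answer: -3*√121105/484420 ≈ -0.0021552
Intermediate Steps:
s(J, U) = 1/(3 + J + U) (s(J, U) = 1/((3 + J) + U) = 1/(3 + J + U))
Y(g, W) = 1/(7 + W) (Y(g, W) = 1/(3 + 4 + W) = 1/(7 + W))
q(D, K) = -8*√(D² + K²)
1/q(Y(-3, X(1)), 58) = 1/(-8*√((1/(7 - 1))² + 58²)) = 1/(-8*√((1/6)² + 3364)) = 1/(-8*√((⅙)² + 3364)) = 1/(-8*√(1/36 + 3364)) = 1/(-4*√121105/3) = -3*√121105/484420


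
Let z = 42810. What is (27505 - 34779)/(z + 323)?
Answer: -7274/43133 ≈ -0.16864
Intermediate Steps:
(27505 - 34779)/(z + 323) = (27505 - 34779)/(42810 + 323) = -7274/43133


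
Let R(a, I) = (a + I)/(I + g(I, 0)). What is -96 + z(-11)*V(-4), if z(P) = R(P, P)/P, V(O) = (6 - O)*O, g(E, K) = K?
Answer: -976/11 ≈ -88.727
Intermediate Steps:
R(a, I) = (I + a)/I (R(a, I) = (a + I)/(I + 0) = (I + a)/I)
V(O) = O*(6 - O)
z(P) = 2/P (z(P) = ((P + P)/P)/P = ((2*P)/P)/P = 2/P)
-96 + z(-11)*V(-4) = -96 + (2/(-11))*(-4*(6 - 1*(-4))) = -96 + (2*(-1/11))*(-4*(6 + 4)) = -96 - (-8)*10/11 = -96 - 2/11*(-40) = -96 + 80/11 = -976/11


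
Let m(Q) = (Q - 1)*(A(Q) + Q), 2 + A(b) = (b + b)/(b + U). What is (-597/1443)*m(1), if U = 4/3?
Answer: 0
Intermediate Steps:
U = 4/3 (U = 4*(⅓) = 4/3 ≈ 1.3333)
A(b) = -2 + 2*b/(4/3 + b) (A(b) = -2 + (b + b)/(b + 4/3) = -2 + (2*b)/(4/3 + b) = -2 + 2*b/(4/3 + b))
m(Q) = (-1 + Q)*(Q - 8/(4 + 3*Q)) (m(Q) = (Q - 1)*(-8/(4 + 3*Q) + Q) = (-1 + Q)*(Q - 8/(4 + 3*Q)))
(-597/1443)*m(1) = (-597/1443)*((8 + 1² - 12*1 + 3*1³)/(4 + 3*1)) = (-597*1/1443)*((8 + 1 - 12 + 3*1)/(4 + 3)) = -199*(8 + 1 - 12 + 3)/(481*7) = -199*0/3367 = -199/481*0 = 0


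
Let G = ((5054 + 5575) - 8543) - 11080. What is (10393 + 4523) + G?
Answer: 5922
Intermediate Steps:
G = -8994 (G = (10629 - 8543) - 11080 = 2086 - 11080 = -8994)
(10393 + 4523) + G = (10393 + 4523) - 8994 = 14916 - 8994 = 5922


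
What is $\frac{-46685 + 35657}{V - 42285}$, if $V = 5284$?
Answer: $\frac{11028}{37001} \approx 0.29805$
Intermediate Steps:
$\frac{-46685 + 35657}{V - 42285} = \frac{-46685 + 35657}{5284 - 42285} = - \frac{11028}{-37001} = \left(-11028\right) \left(- \frac{1}{37001}\right) = \frac{11028}{37001}$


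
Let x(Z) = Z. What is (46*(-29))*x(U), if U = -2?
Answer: 2668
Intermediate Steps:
(46*(-29))*x(U) = (46*(-29))*(-2) = -1334*(-2) = 2668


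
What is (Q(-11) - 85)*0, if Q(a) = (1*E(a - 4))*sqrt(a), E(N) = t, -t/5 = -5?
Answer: 0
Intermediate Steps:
t = 25 (t = -5*(-5) = 25)
E(N) = 25
Q(a) = 25*sqrt(a) (Q(a) = (1*25)*sqrt(a) = 25*sqrt(a))
(Q(-11) - 85)*0 = (25*sqrt(-11) - 85)*0 = (25*(I*sqrt(11)) - 85)*0 = (25*I*sqrt(11) - 85)*0 = (-85 + 25*I*sqrt(11))*0 = 0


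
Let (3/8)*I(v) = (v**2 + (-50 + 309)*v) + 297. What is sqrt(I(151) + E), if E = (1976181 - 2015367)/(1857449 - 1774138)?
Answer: sqrt(10362247537702314)/249933 ≈ 407.29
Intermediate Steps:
E = -39186/83311 ≈ -0.47036
I(v) = 792 + 8*v**2/3 + 2072*v/3 (I(v) = 8*((v**2 + (-50 + 309)*v) + 297)/3 = 8*((v**2 + 259*v) + 297)/3 = 8*(297 + v**2 + 259*v)/3 = 792 + 8*v**2/3 + 2072*v/3)
sqrt(I(151) + E) = sqrt((792 + (8/3)*151**2 + (2072/3)*151) - 39186/83311) = sqrt((792 + (8/3)*22801 + 312872/3) - 39186/83311) = sqrt((792 + 182408/3 + 312872/3) - 39186/83311) = sqrt(497656/3 - 39186/83311) = sqrt(41460101458/249933) = sqrt(10362247537702314)/249933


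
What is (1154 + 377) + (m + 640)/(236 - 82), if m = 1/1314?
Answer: 28240727/18396 ≈ 1535.2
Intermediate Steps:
m = 1/1314 ≈ 0.00076103
(1154 + 377) + (m + 640)/(236 - 82) = (1154 + 377) + (1/1314 + 640)/(236 - 82) = 1531 + (840961/1314)/154 = 1531 + (840961/1314)*(1/154) = 1531 + 76451/18396 = 28240727/18396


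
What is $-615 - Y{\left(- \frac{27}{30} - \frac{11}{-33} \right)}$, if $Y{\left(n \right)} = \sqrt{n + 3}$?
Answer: $-615 - \frac{\sqrt{2190}}{30} \approx -616.56$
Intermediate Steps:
$Y{\left(n \right)} = \sqrt{3 + n}$
$-615 - Y{\left(- \frac{27}{30} - \frac{11}{-33} \right)} = -615 - \sqrt{3 - \left(- \frac{1}{3} + \frac{9}{10}\right)} = -615 - \sqrt{3 - \frac{17}{30}} = -615 - \sqrt{\frac{73}{30}} = -615 - \frac{\sqrt{2190}}{30}$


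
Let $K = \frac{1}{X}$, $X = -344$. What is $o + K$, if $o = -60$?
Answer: $- \frac{20641}{344} \approx -60.003$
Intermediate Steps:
$K = - \frac{1}{344}$ ($K = \frac{1}{-344} = - \frac{1}{344} \approx -0.002907$)
$o + K = -60 - \frac{1}{344} = - \frac{20641}{344}$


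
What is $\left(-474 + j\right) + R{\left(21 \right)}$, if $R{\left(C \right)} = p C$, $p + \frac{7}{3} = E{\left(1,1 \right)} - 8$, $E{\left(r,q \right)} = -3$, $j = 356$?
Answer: $-398$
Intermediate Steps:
$p = - \frac{40}{3}$ ($p = - \frac{7}{3} - 11 = - \frac{40}{3} \approx -13.333$)
$R{\left(C \right)} = - \frac{40 C}{3}$
$\left(-474 + j\right) + R{\left(21 \right)} = \left(-474 + 356\right) - 280 = -118 - 280 = -398$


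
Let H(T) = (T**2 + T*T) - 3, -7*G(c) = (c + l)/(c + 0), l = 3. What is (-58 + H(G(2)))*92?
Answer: -273838/49 ≈ -5588.5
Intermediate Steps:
G(c) = -(3 + c)/(7*c) (G(c) = -(c + 3)/(7*(c + 0)) = -(3 + c)/(7*c))
H(T) = -3 + 2*T**2 (H(T) = (T**2 + T**2) - 3 = 2*T**2 - 3 = -3 + 2*T**2)
(-58 + H(G(2)))*92 = (-58 + (-3 + 2*((1/7)*(-3 - 1*2)/2)**2))*92 = (-58 + (-3 + 2*((1/7)*(1/2)*(-3 - 2))**2))*92 = (-58 + (-3 + 2*((1/7)*(1/2)*(-5))**2))*92 = (-58 + (-3 + 2*(-5/14)**2))*92 = (-58 + (-3 + 2*(25/196)))*92 = (-58 + (-3 + 25/98))*92 = (-58 - 269/98)*92 = -5953/98*92 = -273838/49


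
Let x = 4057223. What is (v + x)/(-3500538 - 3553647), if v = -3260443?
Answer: -159356/1410837 ≈ -0.11295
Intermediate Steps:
(v + x)/(-3500538 - 3553647) = (-3260443 + 4057223)/(-3500538 - 3553647) = 796780/(-7054185) = 796780*(-1/7054185) = -159356/1410837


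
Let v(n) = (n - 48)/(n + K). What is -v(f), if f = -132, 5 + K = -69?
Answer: -90/103 ≈ -0.87379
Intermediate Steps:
K = -74 (K = -5 - 69 = -74)
v(n) = (-48 + n)/(-74 + n) (v(n) = (n - 48)/(n - 74) = (-48 + n)/(-74 + n))
-v(f) = -(-48 - 132)/(-74 - 132) = -(-180)/(-206) = -(-1)*(-180)/206 = -1*90/103 = -90/103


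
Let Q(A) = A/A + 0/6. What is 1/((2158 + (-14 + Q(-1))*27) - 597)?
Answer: 1/1210 ≈ 0.00082645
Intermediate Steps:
Q(A) = 1 (Q(A) = 1 + 0*(⅙) = 1 + 0 = 1)
1/((2158 + (-14 + Q(-1))*27) - 597) = 1/((2158 + (-14 + 1)*27) - 597) = 1/((2158 - 13*27) - 597) = 1/((2158 - 351) - 597) = 1/(1807 - 597) = 1/1210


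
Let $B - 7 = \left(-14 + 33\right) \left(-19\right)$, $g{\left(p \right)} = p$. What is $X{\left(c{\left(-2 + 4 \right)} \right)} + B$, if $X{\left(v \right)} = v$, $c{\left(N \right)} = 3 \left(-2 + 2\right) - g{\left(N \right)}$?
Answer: $-356$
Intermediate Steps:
$c{\left(N \right)} = - N$ ($c{\left(N \right)} = 3 \left(-2 + 2\right) - N = 3 \cdot 0 - N = 0 - N = - N$)
$B = -354$ ($B = 7 + \left(-14 + 33\right) \left(-19\right) = 7 + 19 \left(-19\right) = 7 - 361 = -354$)
$X{\left(c{\left(-2 + 4 \right)} \right)} + B = - (-2 + 4) - 354 = \left(-1\right) 2 - 354 = -2 - 354 = -356$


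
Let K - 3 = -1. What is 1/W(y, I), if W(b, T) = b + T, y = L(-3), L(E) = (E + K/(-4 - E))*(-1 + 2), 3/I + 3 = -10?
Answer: -13/68 ≈ -0.19118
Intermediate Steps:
I = -3/13 (I = 3/(-3 - 10) = 3/(-13) = 3*(-1/13) = -3/13 ≈ -0.23077)
K = 2 (K = 3 - 1 = 2)
L(E) = E + 2/(-4 - E) (L(E) = (E + 2/(-4 - E))*(-1 + 2) = (E + 2/(-4 - E))*1 = E + 2/(-4 - E))
y = -5 (y = (-2 + (-3)² + 4*(-3))/(4 - 3) = (-2 + 9 - 12)/1 = 1*(-5) = -5)
W(b, T) = T + b
1/W(y, I) = 1/(-3/13 - 5) = 1/(-68/13) = -13/68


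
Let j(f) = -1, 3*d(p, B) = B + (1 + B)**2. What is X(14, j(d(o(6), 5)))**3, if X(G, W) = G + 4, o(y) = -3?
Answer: 5832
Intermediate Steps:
d(p, B) = B/3 + (1 + B)**2/3 (d(p, B) = (B + (1 + B)**2)/3 = B/3 + (1 + B)**2/3)
X(G, W) = 4 + G
X(14, j(d(o(6), 5)))**3 = (4 + 14)**3 = 18**3 = 5832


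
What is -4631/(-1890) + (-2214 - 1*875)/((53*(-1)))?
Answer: 6083653/100170 ≈ 60.733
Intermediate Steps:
-4631/(-1890) + (-2214 - 1*875)/((53*(-1))) = -4631*(-1/1890) + (-2214 - 875)/(-53) = 4631/1890 - 3089*(-1/53) = 4631/1890 + 3089/53 = 6083653/100170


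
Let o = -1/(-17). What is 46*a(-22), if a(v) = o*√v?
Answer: 46*I*√22/17 ≈ 12.692*I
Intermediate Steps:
o = 1/17 (o = -1*(-1/17) = 1/17 ≈ 0.058824)
a(v) = √v/17
46*a(-22) = 46*(√(-22)/17) = 46*((I*√22)/17) = 46*(I*√22/17) = 46*I*√22/17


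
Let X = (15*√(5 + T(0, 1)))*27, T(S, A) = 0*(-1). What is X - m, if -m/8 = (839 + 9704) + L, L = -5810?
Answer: 37864 + 405*√5 ≈ 38770.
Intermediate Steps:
T(S, A) = 0
X = 405*√5 (X = (15*√(5 + 0))*27 = (15*√5)*27 = 405*√5 ≈ 905.61)
m = -37864 (m = -8*((839 + 9704) - 5810) = -8*(10543 - 5810) = -8*4733 = -37864)
X - m = 405*√5 - 1*(-37864) = 405*√5 + 37864 = 37864 + 405*√5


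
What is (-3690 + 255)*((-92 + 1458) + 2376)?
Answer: -12853770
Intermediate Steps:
(-3690 + 255)*((-92 + 1458) + 2376) = -3435*(1366 + 2376) = -3435*3742 = -12853770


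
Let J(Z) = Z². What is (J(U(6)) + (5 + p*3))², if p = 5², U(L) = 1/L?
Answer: 8300161/1296 ≈ 6404.4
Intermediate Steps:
U(L) = 1/L
p = 25
(J(U(6)) + (5 + p*3))² = ((1/6)² + (5 + 25*3))² = ((⅙)² + (5 + 75))² = (1/36 + 80)² = (2881/36)² = 8300161/1296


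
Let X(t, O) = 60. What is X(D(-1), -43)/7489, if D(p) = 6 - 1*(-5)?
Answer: 60/7489 ≈ 0.0080117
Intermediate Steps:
D(p) = 11 (D(p) = 6 + 5 = 11)
X(D(-1), -43)/7489 = 60/7489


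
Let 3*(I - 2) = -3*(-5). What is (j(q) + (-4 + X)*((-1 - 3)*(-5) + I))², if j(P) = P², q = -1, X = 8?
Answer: 11881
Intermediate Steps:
I = 7 (I = 2 + (-3*(-5))/3 = 2 + (⅓)*15 = 2 + 5 = 7)
(j(q) + (-4 + X)*((-1 - 3)*(-5) + I))² = ((-1)² + (-4 + 8)*((-1 - 3)*(-5) + 7))² = (1 + 4*(-4*(-5) + 7))² = (1 + 4*(20 + 7))² = (1 + 4*27)² = (1 + 108)² = 109² = 11881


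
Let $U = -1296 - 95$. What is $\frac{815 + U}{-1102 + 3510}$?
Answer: $- \frac{72}{301} \approx -0.2392$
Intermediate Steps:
$U = -1391$
$\frac{815 + U}{-1102 + 3510} = \frac{815 - 1391}{-1102 + 3510} = - \frac{576}{2408} = \left(-576\right) \frac{1}{2408} = - \frac{72}{301}$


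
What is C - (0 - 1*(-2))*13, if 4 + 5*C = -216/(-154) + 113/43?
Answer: -430329/16555 ≈ -25.994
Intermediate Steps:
C = 101/16555 (C = -4/5 + (-216/(-154) + 113/43)/5 = -4/5 + (-216*(-1/154) + 113*(1/43))/5 = -4/5 + (108/77 + 113/43)/5 = -4/5 + (1/5)*(13345/3311) = -4/5 + 2669/3311 = 101/16555 ≈ 0.0061009)
C - (0 - 1*(-2))*13 = 101/16555 - (0 - 1*(-2))*13 = 101/16555 - (0 + 2)*13 = 101/16555 - 2*13 = 101/16555 - 1*26 = 101/16555 - 26 = -430329/16555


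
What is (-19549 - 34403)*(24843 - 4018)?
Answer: -1123550400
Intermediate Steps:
(-19549 - 34403)*(24843 - 4018) = -53952*20825 = -1123550400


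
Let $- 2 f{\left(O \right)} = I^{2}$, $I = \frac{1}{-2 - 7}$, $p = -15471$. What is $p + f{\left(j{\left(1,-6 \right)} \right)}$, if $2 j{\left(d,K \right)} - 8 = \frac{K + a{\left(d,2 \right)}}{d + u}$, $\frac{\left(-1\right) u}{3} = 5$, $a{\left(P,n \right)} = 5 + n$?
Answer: $- \frac{2506303}{162} \approx -15471.0$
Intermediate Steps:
$u = -15$ ($u = \left(-3\right) 5 = -15$)
$j{\left(d,K \right)} = 4 + \frac{7 + K}{2 \left(-15 + d\right)}$ ($j{\left(d,K \right)} = 4 + \frac{\left(K + \left(5 + 2\right)\right) \frac{1}{d - 15}}{2} = 4 + \frac{\left(K + 7\right) \frac{1}{-15 + d}}{2} = 4 + \frac{\left(7 + K\right) \frac{1}{-15 + d}}{2} = 4 + \frac{\frac{1}{-15 + d} \left(7 + K\right)}{2} = 4 + \frac{7 + K}{2 \left(-15 + d\right)}$)
$I = - \frac{1}{9}$ ($I = \frac{1}{-9} = - \frac{1}{9} \approx -0.11111$)
$f{\left(O \right)} = - \frac{1}{162}$ ($f{\left(O \right)} = - \frac{\left(- \frac{1}{9}\right)^{2}}{2} = \left(- \frac{1}{2}\right) \frac{1}{81} = - \frac{1}{162}$)
$p + f{\left(j{\left(1,-6 \right)} \right)} = -15471 - \frac{1}{162} = - \frac{2506303}{162}$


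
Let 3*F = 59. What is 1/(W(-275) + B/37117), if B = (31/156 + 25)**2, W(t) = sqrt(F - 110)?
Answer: 13958159324580432/73704426353498988529 - 271971171829064448*I*sqrt(813)/73704426353498988529 ≈ 0.00018938 - 0.10521*I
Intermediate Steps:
F = 59/3 (F = (1/3)*59 = 59/3 ≈ 19.667)
W(t) = I*sqrt(813)/3 (W(t) = sqrt(59/3 - 110) = sqrt(-271/3) = I*sqrt(813)/3)
B = 15452761/24336 (B = (31*(1/156) + 25)**2 = (31/156 + 25)**2 = (3931/156)**2 = 15452761/24336 ≈ 634.98)
1/(W(-275) + B/37117) = 1/(I*sqrt(813)/3 + (15452761/24336)/37117) = 1/(I*sqrt(813)/3 + (15452761/24336)*(1/37117)) = 1/(I*sqrt(813)/3 + 15452761/903279312) = 1/(15452761/903279312 + I*sqrt(813)/3)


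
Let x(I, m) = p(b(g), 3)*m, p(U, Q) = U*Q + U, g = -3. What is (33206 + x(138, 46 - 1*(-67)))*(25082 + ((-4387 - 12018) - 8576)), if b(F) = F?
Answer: 3216850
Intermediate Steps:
p(U, Q) = U + Q*U (p(U, Q) = Q*U + U = U + Q*U)
x(I, m) = -12*m (x(I, m) = (-3*(1 + 3))*m = (-3*4)*m = -12*m)
(33206 + x(138, 46 - 1*(-67)))*(25082 + ((-4387 - 12018) - 8576)) = (33206 - 12*(46 - 1*(-67)))*(25082 + ((-4387 - 12018) - 8576)) = (33206 - 12*(46 + 67))*(25082 + (-16405 - 8576)) = (33206 - 12*113)*(25082 - 24981) = (33206 - 1356)*101 = 31850*101 = 3216850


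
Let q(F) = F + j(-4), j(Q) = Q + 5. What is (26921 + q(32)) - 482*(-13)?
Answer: 33220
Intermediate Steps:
j(Q) = 5 + Q
q(F) = 1 + F (q(F) = F + (5 - 4) = F + 1 = 1 + F)
(26921 + q(32)) - 482*(-13) = (26921 + (1 + 32)) - 482*(-13) = (26921 + 33) + 6266 = 26954 + 6266 = 33220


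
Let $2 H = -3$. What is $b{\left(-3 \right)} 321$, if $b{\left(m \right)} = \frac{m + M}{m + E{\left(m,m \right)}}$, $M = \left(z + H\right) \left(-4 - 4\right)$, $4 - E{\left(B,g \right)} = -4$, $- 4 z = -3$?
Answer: $\frac{963}{5} \approx 192.6$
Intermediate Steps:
$H = - \frac{3}{2}$ ($H = \frac{1}{2} \left(-3\right) = - \frac{3}{2} \approx -1.5$)
$z = \frac{3}{4}$ ($z = \left(- \frac{1}{4}\right) \left(-3\right) = \frac{3}{4} \approx 0.75$)
$E{\left(B,g \right)} = 8$ ($E{\left(B,g \right)} = 4 - -4 = 4 + 4 = 8$)
$M = 6$ ($M = \left(\frac{3}{4} - \frac{3}{2}\right) \left(-4 - 4\right) = \left(- \frac{3}{4}\right) \left(-8\right) = 6$)
$b{\left(m \right)} = \frac{6 + m}{8 + m}$ ($b{\left(m \right)} = \frac{m + 6}{m + 8} = \frac{6 + m}{8 + m}$)
$b{\left(-3 \right)} 321 = \frac{6 - 3}{8 - 3} \cdot 321 = \frac{1}{5} \cdot 3 \cdot 321 = \frac{3}{5} \cdot 321 = \frac{963}{5}$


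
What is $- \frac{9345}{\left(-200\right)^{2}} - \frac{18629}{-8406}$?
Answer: $\frac{66660593}{33624000} \approx 1.9825$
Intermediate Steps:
$- \frac{9345}{\left(-200\right)^{2}} - \frac{18629}{-8406} = - \frac{9345}{40000} - - \frac{18629}{8406} = \left(-9345\right) \frac{1}{40000} + \frac{18629}{8406} = - \frac{1869}{8000} + \frac{18629}{8406} = \frac{66660593}{33624000}$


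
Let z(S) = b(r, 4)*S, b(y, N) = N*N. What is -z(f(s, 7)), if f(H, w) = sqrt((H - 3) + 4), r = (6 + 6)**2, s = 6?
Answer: -16*sqrt(7) ≈ -42.332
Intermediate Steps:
r = 144 (r = 12**2 = 144)
b(y, N) = N**2
f(H, w) = sqrt(1 + H) (f(H, w) = sqrt((-3 + H) + 4) = sqrt(1 + H))
z(S) = 16*S (z(S) = 4**2*S = 16*S)
-z(f(s, 7)) = -16*sqrt(1 + 6) = -16*sqrt(7)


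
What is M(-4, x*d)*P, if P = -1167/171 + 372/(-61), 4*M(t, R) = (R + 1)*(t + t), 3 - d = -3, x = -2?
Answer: -988526/3477 ≈ -284.30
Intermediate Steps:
d = 6 (d = 3 - 1*(-3) = 3 + 3 = 6)
M(t, R) = t*(1 + R)/2 (M(t, R) = ((R + 1)*(t + t))/4 = ((1 + R)*(2*t))/4 = (2*t*(1 + R))/4 = t*(1 + R)/2)
P = -44933/3477 (P = -1167*1/171 + 372*(-1/61) = -389/57 - 372/61 = -44933/3477 ≈ -12.923)
M(-4, x*d)*P = ((½)*(-4)*(1 - 2*6))*(-44933/3477) = ((½)*(-4)*(1 - 12))*(-44933/3477) = ((½)*(-4)*(-11))*(-44933/3477) = 22*(-44933/3477) = -988526/3477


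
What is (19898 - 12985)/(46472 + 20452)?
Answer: 6913/66924 ≈ 0.10330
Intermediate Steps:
(19898 - 12985)/(46472 + 20452) = 6913/66924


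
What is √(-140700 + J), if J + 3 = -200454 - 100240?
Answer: I*√441397 ≈ 664.38*I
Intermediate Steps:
J = -300697 (J = -3 + (-200454 - 100240) = -3 - 300694 = -300697)
√(-140700 + J) = √(-140700 - 300697) = √(-441397) = I*√441397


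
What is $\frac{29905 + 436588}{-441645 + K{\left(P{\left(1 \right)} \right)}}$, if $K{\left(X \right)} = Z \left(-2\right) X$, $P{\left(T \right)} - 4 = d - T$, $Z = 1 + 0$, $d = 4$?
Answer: $- \frac{466493}{441659} \approx -1.0562$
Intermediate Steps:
$Z = 1$
$P{\left(T \right)} = 8 - T$ ($P{\left(T \right)} = 4 - \left(-4 + T\right) = 8 - T$)
$K{\left(X \right)} = - 2 X$ ($K{\left(X \right)} = 1 \left(-2\right) X = - 2 X$)
$\frac{29905 + 436588}{-441645 + K{\left(P{\left(1 \right)} \right)}} = \frac{29905 + 436588}{-441645 - 2 \left(8 - 1\right)} = \frac{466493}{-441645 - 2 \left(8 - 1\right)} = \frac{466493}{-441645 - 14} = \frac{466493}{-441659} = 466493 \left(- \frac{1}{441659}\right) = - \frac{466493}{441659}$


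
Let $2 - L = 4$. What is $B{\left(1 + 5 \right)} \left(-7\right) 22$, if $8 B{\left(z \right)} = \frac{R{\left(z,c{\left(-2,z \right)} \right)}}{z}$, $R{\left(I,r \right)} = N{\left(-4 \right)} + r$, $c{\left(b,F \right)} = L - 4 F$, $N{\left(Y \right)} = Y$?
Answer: $\frac{385}{4} \approx 96.25$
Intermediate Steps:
$L = -2$ ($L = 2 - 4 = -2$)
$c{\left(b,F \right)} = -2 - 4 F$
$R{\left(I,r \right)} = -4 + r$
$B{\left(z \right)} = \frac{-6 - 4 z}{8 z}$ ($B{\left(z \right)} = \frac{\left(-4 - \left(2 + 4 z\right)\right) \frac{1}{z}}{8} = \frac{\left(-6 - 4 z\right) \frac{1}{z}}{8} = \frac{\frac{1}{z} \left(-6 - 4 z\right)}{8} = \frac{-6 - 4 z}{8 z}$)
$B{\left(1 + 5 \right)} \left(-7\right) 22 = \frac{-3 - 2 \left(1 + 5\right)}{4 \left(1 + 5\right)} \left(-7\right) 22 = \frac{-3 - 12}{4 \cdot 6} \left(-7\right) 22 = \frac{1}{4} \cdot \frac{1}{6} \left(-3 - 12\right) \left(-7\right) 22 = \frac{1}{4} \cdot \frac{1}{6} \left(-15\right) \left(-7\right) 22 = \left(- \frac{5}{8}\right) \left(-7\right) 22 = \frac{35}{8} \cdot 22 = \frac{385}{4}$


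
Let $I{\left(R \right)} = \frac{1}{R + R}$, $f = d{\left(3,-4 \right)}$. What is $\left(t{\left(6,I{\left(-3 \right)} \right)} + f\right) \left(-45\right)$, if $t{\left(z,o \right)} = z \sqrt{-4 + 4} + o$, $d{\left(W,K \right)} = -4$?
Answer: $\frac{375}{2} \approx 187.5$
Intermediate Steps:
$f = -4$
$I{\left(R \right)} = \frac{1}{2 R}$
$t{\left(z,o \right)} = o$ ($t{\left(z,o \right)} = z \sqrt{0} + o = z 0 + o = 0 + o = o$)
$\left(t{\left(6,I{\left(-3 \right)} \right)} + f\right) \left(-45\right) = \left(\frac{1}{2 \left(-3\right)} - 4\right) \left(-45\right) = \left(\frac{1}{2} \left(- \frac{1}{3}\right) - 4\right) \left(-45\right) = \left(- \frac{1}{6} - 4\right) \left(-45\right) = \left(- \frac{25}{6}\right) \left(-45\right) = \frac{375}{2}$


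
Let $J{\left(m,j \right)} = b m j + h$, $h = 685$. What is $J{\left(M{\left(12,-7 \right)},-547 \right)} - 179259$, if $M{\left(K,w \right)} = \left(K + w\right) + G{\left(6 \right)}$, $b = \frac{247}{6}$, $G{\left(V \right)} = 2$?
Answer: $- \frac{2017207}{6} \approx -3.362 \cdot 10^{5}$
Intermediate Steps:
$b = \frac{247}{6}$ ($b = 247 \cdot \frac{1}{6} = \frac{247}{6} \approx 41.167$)
$M{\left(K,w \right)} = 2 + K + w$ ($M{\left(K,w \right)} = \left(K + w\right) + 2 = 2 + K + w$)
$J{\left(m,j \right)} = 685 + \frac{247 j m}{6}$ ($J{\left(m,j \right)} = \frac{247 m}{6} j + 685 = \frac{247 j m}{6} + 685 = 685 + \frac{247 j m}{6}$)
$J{\left(M{\left(12,-7 \right)},-547 \right)} - 179259 = \left(685 + \frac{247}{6} \left(-547\right) \left(2 + 12 - 7\right)\right) - 179259 = \left(685 + \frac{247}{6} \left(-547\right) 7\right) - 179259 = \left(685 - \frac{945763}{6}\right) - 179259 = - \frac{941653}{6} - 179259 = - \frac{2017207}{6}$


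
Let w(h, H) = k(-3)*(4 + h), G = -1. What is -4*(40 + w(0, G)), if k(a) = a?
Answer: -112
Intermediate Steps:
w(h, H) = -12 - 3*h (w(h, H) = -3*(4 + h) = -12 - 3*h)
-4*(40 + w(0, G)) = -4*(40 + (-12 - 3*0)) = -4*(40 + (-12 + 0)) = -4*(40 - 12) = -4*28 = -112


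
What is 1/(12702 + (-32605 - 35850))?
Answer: -1/55753 ≈ -1.7936e-5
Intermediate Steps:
1/(12702 + (-32605 - 35850)) = 1/(12702 - 68455) = 1/(-55753) = -1/55753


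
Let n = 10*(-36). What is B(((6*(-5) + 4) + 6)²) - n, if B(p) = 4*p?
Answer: 1960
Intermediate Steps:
n = -360
B(((6*(-5) + 4) + 6)²) - n = 4*((6*(-5) + 4) + 6)² - 1*(-360) = 4*((-30 + 4) + 6)² + 360 = 4*(-26 + 6)² + 360 = 4*(-20)² + 360 = 4*400 + 360 = 1600 + 360 = 1960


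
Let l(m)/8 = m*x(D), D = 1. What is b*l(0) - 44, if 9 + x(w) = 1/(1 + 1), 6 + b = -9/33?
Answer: -44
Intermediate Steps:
b = -69/11 (b = -6 - 9/33 = -6 - 9*1/33 = -6 - 3/11 = -69/11 ≈ -6.2727)
x(w) = -17/2 (x(w) = -9 + 1/(1 + 1) = -9 + 1/2 = -17/2)
l(m) = -68*m (l(m) = 8*(m*(-17/2)) = 8*(-17*m/2) = -68*m)
b*l(0) - 44 = -(-4692)*0/11 - 44 = -69/11*0 - 44 = 0 - 44 = -44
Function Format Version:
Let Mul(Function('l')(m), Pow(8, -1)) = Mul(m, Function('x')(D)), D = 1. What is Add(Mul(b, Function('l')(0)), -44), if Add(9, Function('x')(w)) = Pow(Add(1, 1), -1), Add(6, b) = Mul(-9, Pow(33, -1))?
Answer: -44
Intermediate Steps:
b = Rational(-69, 11) (b = Add(-6, Mul(-9, Pow(33, -1))) = Add(-6, Mul(-9, Rational(1, 33))) = Add(-6, Rational(-3, 11)) = Rational(-69, 11) ≈ -6.2727)
Function('x')(w) = Rational(-17, 2) (Function('x')(w) = Add(-9, Pow(Add(1, 1), -1)) = Add(-9, Pow(2, -1)) = Add(-9, Rational(1, 2)) = Rational(-17, 2))
Function('l')(m) = Mul(-68, m) (Function('l')(m) = Mul(8, Mul(m, Rational(-17, 2))) = Mul(8, Mul(Rational(-17, 2), m)) = Mul(-68, m))
Add(Mul(b, Function('l')(0)), -44) = Add(Mul(Rational(-69, 11), Mul(-68, 0)), -44) = Add(Mul(Rational(-69, 11), 0), -44) = Add(0, -44) = -44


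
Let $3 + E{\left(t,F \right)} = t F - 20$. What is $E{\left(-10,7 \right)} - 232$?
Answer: $-325$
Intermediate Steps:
$E{\left(t,F \right)} = -23 + F t$ ($E{\left(t,F \right)} = -3 + \left(t F - 20\right) = -3 + \left(F t - 20\right) = -3 + \left(-20 + F t\right) = -23 + F t$)
$E{\left(-10,7 \right)} - 232 = \left(-23 + 7 \left(-10\right)\right) - 232 = \left(-23 - 70\right) - 232 = -93 - 232 = -325$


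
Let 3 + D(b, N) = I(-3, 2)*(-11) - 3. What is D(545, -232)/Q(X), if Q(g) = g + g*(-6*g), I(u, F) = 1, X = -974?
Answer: 17/5693030 ≈ 2.9861e-6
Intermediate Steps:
D(b, N) = -17 (D(b, N) = -3 + (1*(-11) - 3) = -3 + (-11 - 3) = -3 - 14 = -17)
Q(g) = g - 6*g²
D(545, -232)/Q(X) = -17*(-1/(974*(1 - 6*(-974)))) = -17*(-1/(974*(1 + 5844))) = -17/((-974*5845)) = -17/(-5693030) = -17*(-1/5693030) = 17/5693030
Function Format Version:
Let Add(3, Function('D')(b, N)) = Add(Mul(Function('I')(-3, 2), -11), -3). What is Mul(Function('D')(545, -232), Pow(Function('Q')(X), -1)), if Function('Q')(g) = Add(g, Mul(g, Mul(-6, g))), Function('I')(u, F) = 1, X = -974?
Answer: Rational(17, 5693030) ≈ 2.9861e-6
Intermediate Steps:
Function('D')(b, N) = -17 (Function('D')(b, N) = Add(-3, Add(Mul(1, -11), -3)) = Add(-3, Add(-11, -3)) = Add(-3, -14) = -17)
Function('Q')(g) = Add(g, Mul(-6, Pow(g, 2)))
Mul(Function('D')(545, -232), Pow(Function('Q')(X), -1)) = Mul(-17, Pow(Mul(-974, Add(1, Mul(-6, -974))), -1)) = Mul(-17, Pow(Mul(-974, Add(1, 5844)), -1)) = Mul(-17, Pow(Mul(-974, 5845), -1)) = Mul(-17, Pow(-5693030, -1)) = Mul(-17, Rational(-1, 5693030)) = Rational(17, 5693030)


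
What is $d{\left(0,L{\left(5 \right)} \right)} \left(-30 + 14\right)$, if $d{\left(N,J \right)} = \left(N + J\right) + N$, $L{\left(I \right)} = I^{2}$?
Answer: $-400$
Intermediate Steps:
$d{\left(N,J \right)} = J + 2 N$ ($d{\left(N,J \right)} = \left(J + N\right) + N = J + 2 N$)
$d{\left(0,L{\left(5 \right)} \right)} \left(-30 + 14\right) = \left(5^{2} + 2 \cdot 0\right) \left(-30 + 14\right) = \left(25 + 0\right) \left(-16\right) = 25 \left(-16\right) = -400$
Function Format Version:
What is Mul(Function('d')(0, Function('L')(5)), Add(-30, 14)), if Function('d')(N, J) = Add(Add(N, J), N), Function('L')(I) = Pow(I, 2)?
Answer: -400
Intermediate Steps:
Function('d')(N, J) = Add(J, Mul(2, N)) (Function('d')(N, J) = Add(Add(J, N), N) = Add(J, Mul(2, N)))
Mul(Function('d')(0, Function('L')(5)), Add(-30, 14)) = Mul(Add(Pow(5, 2), Mul(2, 0)), Add(-30, 14)) = Mul(Add(25, 0), -16) = Mul(25, -16) = -400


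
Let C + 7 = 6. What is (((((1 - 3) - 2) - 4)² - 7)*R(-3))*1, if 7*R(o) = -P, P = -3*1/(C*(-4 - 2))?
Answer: 57/14 ≈ 4.0714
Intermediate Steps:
C = -1 (C = -7 + 6 = -1)
P = -½ (P = -3*(-1/(-4 - 2)) = -3/((-1*(-6))) = -3/6 = -3*⅙ = -½ ≈ -0.50000)
R(o) = 1/14 (R(o) = (-1*(-½))/7 = (⅐)*(½) = 1/14)
(((((1 - 3) - 2) - 4)² - 7)*R(-3))*1 = (((((1 - 3) - 2) - 4)² - 7)*(1/14))*1 = ((((-2 - 2) - 4)² - 7)*(1/14))*1 = (((-4 - 4)² - 7)*(1/14))*1 = (((-8)² - 7)*(1/14))*1 = ((64 - 7)*(1/14))*1 = (57*(1/14))*1 = (57/14)*1 = 57/14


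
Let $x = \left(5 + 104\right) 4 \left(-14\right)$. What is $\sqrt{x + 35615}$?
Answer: $3 \sqrt{3279} \approx 171.79$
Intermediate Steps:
$x = -6104$ ($x = 109 \left(-56\right) = -6104$)
$\sqrt{x + 35615} = \sqrt{-6104 + 35615} = \sqrt{29511} = 3 \sqrt{3279}$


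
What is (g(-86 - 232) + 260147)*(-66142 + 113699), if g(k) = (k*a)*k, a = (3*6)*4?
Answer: 358630903775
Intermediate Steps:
a = 72 (a = 18*4 = 72)
g(k) = 72*k² (g(k) = (k*72)*k = (72*k)*k = 72*k²)
(g(-86 - 232) + 260147)*(-66142 + 113699) = (72*(-86 - 232)² + 260147)*(-66142 + 113699) = (72*(-318)² + 260147)*47557 = (72*101124 + 260147)*47557 = (7280928 + 260147)*47557 = 7541075*47557 = 358630903775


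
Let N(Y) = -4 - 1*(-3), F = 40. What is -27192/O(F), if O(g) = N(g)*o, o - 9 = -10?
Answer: -27192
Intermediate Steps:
o = -1 (o = 9 - 10 = -1)
N(Y) = -1 (N(Y) = -4 + 3 = -1)
O(g) = 1 (O(g) = -1*(-1) = 1)
-27192/O(F) = -27192/1 = -27192*1 = -27192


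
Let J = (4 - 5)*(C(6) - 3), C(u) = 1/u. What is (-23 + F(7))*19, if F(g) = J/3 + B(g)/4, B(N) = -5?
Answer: -15941/36 ≈ -442.81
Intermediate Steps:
J = 17/6 (J = (4 - 5)*(1/6 - 3) = -(1/6 - 3) = -1*(-17/6) = 17/6 ≈ 2.8333)
F(g) = -11/36 (F(g) = (17/6)/3 - 5/4 = (17/6)*(1/3) - 5*1/4 = 17/18 - 5/4 = -11/36)
(-23 + F(7))*19 = (-23 - 11/36)*19 = -839/36*19 = -15941/36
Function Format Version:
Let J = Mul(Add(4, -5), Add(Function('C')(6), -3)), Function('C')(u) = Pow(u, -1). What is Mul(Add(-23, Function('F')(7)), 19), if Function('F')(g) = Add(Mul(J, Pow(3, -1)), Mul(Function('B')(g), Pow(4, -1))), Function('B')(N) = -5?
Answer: Rational(-15941, 36) ≈ -442.81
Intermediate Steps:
J = Rational(17, 6) (J = Mul(Add(4, -5), Add(Pow(6, -1), -3)) = Mul(-1, Add(Rational(1, 6), -3)) = Mul(-1, Rational(-17, 6)) = Rational(17, 6) ≈ 2.8333)
Function('F')(g) = Rational(-11, 36) (Function('F')(g) = Add(Mul(Rational(17, 6), Pow(3, -1)), Mul(-5, Pow(4, -1))) = Add(Mul(Rational(17, 6), Rational(1, 3)), Mul(-5, Rational(1, 4))) = Add(Rational(17, 18), Rational(-5, 4)) = Rational(-11, 36))
Mul(Add(-23, Function('F')(7)), 19) = Mul(Add(-23, Rational(-11, 36)), 19) = Mul(Rational(-839, 36), 19) = Rational(-15941, 36)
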